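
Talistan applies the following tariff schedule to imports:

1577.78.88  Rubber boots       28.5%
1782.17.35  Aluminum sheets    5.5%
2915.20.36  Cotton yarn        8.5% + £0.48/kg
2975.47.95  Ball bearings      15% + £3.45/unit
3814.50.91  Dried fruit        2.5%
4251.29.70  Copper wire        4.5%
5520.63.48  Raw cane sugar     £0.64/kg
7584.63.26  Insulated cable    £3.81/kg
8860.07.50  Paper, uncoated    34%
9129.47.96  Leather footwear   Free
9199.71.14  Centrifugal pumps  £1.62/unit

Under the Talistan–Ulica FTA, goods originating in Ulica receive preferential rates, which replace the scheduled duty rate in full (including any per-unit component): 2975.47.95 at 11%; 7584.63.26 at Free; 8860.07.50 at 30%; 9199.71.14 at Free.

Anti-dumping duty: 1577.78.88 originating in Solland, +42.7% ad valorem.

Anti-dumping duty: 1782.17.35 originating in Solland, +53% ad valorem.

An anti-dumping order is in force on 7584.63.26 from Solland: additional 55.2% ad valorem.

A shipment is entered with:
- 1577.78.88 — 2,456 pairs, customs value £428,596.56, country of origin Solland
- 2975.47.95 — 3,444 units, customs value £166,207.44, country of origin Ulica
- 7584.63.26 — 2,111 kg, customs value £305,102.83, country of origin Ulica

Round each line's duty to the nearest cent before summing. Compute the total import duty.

£323,443.57

Line 1 (1577.78.88, Solland, 2,456 pairs, £428,596.56):
Base rate for 1577.78.88 is 28.5%.
Additional duty on 1577.78.88 from Solland: +42.7%. Applied ad valorem rate: 28.5% + 42.7% = 71.2%.
Duty = £428,596.56 × 71.2% = £305,160.75.
Line 2 (2975.47.95, Ulica, 3,444 units, £166,207.44):
Base rate for 2975.47.95 is 15% + £3.45/unit.
Origin Ulica qualifies under the Talistan–Ulica agreement and 2975.47.95 is covered: preferential rate 11% applies instead.
Duty = £166,207.44 × 11% = £18,282.82.
Line 3 (7584.63.26, Ulica, 2,111 kg, £305,102.83):
Base rate for 7584.63.26 is £3.81/kg.
Origin Ulica qualifies under the Talistan–Ulica agreement and 7584.63.26 is covered: preferential rate Free applies instead.
The additional-duty order on 7584.63.26 targets Solland, not Ulica; it does not apply.
Duty = £305,102.83 × 0% = £0.00.
Total = £305,160.75 + £18,282.82 + £0.00 = £323,443.57.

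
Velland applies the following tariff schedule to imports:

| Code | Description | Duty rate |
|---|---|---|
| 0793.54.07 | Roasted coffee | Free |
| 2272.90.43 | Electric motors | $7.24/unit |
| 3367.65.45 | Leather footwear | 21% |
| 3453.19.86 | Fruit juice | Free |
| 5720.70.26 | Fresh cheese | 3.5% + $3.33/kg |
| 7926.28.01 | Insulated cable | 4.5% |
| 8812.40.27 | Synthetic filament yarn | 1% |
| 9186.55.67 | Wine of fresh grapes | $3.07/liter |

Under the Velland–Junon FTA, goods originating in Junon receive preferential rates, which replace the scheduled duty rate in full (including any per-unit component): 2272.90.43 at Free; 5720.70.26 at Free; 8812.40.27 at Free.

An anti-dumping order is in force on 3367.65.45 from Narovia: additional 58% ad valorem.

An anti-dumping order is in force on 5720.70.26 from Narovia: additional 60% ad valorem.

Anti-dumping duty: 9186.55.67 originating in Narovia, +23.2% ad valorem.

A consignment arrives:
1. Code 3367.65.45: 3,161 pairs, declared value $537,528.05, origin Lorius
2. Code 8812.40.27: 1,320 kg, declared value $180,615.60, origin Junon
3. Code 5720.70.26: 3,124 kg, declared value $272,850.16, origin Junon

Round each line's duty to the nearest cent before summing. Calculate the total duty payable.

Line 1 (3367.65.45, Lorius, 3,161 pairs, $537,528.05):
Base rate for 3367.65.45 is 21%.
The additional-duty order on 3367.65.45 targets Narovia, not Lorius; it does not apply.
Duty = $537,528.05 × 21% = $112,880.89.
Line 2 (8812.40.27, Junon, 1,320 kg, $180,615.60):
Base rate for 8812.40.27 is 1%.
Origin Junon qualifies under the Velland–Junon agreement and 8812.40.27 is covered: preferential rate Free applies instead.
Duty = $180,615.60 × 0% = $0.00.
Line 3 (5720.70.26, Junon, 3,124 kg, $272,850.16):
Base rate for 5720.70.26 is 3.5% + $3.33/kg.
Origin Junon qualifies under the Velland–Junon agreement and 5720.70.26 is covered: preferential rate Free applies instead.
The additional-duty order on 5720.70.26 targets Narovia, not Junon; it does not apply.
Duty = $272,850.16 × 0% = $0.00.
Total = $112,880.89 + $0.00 + $0.00 = $112,880.89.

$112,880.89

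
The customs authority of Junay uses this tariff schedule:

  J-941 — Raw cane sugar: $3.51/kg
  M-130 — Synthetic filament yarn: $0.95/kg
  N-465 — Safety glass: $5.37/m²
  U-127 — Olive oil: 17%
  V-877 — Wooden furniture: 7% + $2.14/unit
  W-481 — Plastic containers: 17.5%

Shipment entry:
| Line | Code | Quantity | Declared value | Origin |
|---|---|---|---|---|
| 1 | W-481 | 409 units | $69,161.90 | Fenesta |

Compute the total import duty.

Line 1 (W-481, Fenesta, 409 units, $69,161.90):
Base rate for W-481 is 17.5%.
Duty = $69,161.90 × 17.5% = $12,103.33.

$12,103.33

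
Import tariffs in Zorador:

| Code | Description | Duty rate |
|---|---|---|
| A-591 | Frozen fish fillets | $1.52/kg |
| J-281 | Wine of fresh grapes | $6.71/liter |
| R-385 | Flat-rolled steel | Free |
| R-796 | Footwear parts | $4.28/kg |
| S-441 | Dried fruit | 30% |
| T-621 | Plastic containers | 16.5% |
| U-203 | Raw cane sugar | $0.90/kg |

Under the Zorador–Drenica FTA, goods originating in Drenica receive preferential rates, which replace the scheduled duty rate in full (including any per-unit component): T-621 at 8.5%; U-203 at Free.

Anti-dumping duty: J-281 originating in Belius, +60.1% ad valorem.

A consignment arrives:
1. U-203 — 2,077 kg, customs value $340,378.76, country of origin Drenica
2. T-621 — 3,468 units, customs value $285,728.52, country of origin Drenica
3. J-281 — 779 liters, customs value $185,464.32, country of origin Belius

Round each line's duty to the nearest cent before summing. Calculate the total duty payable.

$140,978.07

Line 1 (U-203, Drenica, 2,077 kg, $340,378.76):
Base rate for U-203 is $0.90/kg.
Origin Drenica qualifies under the Zorador–Drenica agreement and U-203 is covered: preferential rate Free applies instead.
Duty = $340,378.76 × 0% = $0.00.
Line 2 (T-621, Drenica, 3,468 units, $285,728.52):
Base rate for T-621 is 16.5%.
Origin Drenica qualifies under the Zorador–Drenica agreement and T-621 is covered: preferential rate 8.5% applies instead.
Duty = $285,728.52 × 8.5% = $24,286.92.
Line 3 (J-281, Belius, 779 liters, $185,464.32):
Base rate for J-281 is $6.71/liter.
Additional duty on J-281 from Belius: +60.1% ad valorem. Applied ad valorem rate = 60.1%.
Duty = $185,464.32 × 60.1% + 779 × $6.71 = $116,691.15.
Total = $0.00 + $24,286.92 + $116,691.15 = $140,978.07.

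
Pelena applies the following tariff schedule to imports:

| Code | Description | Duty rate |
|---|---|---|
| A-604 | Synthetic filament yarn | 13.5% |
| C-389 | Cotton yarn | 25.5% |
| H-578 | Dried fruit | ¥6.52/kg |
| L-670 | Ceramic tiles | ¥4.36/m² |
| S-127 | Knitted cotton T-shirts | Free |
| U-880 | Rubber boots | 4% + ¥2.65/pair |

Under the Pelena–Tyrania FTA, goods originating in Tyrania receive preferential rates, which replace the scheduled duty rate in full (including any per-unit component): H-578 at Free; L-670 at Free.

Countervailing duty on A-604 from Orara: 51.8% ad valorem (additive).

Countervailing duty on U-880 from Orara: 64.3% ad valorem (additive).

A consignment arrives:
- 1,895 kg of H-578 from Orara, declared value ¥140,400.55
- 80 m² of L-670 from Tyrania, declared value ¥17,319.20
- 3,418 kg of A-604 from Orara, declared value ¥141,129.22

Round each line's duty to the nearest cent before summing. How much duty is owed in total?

Line 1 (H-578, Orara, 1,895 kg, ¥140,400.55):
Base rate for H-578 is ¥6.52/kg.
H-578 has an FTA preferential rate, but origin Orara is not Tyrania; base rate stands.
Duty = 1,895 × ¥6.52 = ¥12,355.40.
Line 2 (L-670, Tyrania, 80 m², ¥17,319.20):
Base rate for L-670 is ¥4.36/m².
Origin Tyrania qualifies under the Pelena–Tyrania agreement and L-670 is covered: preferential rate Free applies instead.
Duty = ¥17,319.20 × 0% = ¥0.00.
Line 3 (A-604, Orara, 3,418 kg, ¥141,129.22):
Base rate for A-604 is 13.5%.
Additional duty on A-604 from Orara: +51.8%. Applied ad valorem rate: 13.5% + 51.8% = 65.3%.
Duty = ¥141,129.22 × 65.3% = ¥92,157.38.
Total = ¥12,355.40 + ¥0.00 + ¥92,157.38 = ¥104,512.78.

¥104,512.78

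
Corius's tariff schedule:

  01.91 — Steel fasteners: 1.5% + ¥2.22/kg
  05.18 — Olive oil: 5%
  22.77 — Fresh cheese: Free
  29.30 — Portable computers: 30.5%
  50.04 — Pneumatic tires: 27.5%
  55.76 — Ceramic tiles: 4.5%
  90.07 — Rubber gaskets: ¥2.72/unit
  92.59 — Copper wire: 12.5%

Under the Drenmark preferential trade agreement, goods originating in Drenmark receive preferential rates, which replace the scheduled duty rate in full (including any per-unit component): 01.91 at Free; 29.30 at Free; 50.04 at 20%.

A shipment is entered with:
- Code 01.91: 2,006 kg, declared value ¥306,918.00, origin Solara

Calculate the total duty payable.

Line 1 (01.91, Solara, 2,006 kg, ¥306,918.00):
Base rate for 01.91 is 1.5% + ¥2.22/kg.
01.91 has an FTA preferential rate, but origin Solara is not Drenmark; base rate stands.
Duty = ¥306,918.00 × 1.5% + 2,006 × ¥2.22 = ¥9,057.09.

¥9,057.09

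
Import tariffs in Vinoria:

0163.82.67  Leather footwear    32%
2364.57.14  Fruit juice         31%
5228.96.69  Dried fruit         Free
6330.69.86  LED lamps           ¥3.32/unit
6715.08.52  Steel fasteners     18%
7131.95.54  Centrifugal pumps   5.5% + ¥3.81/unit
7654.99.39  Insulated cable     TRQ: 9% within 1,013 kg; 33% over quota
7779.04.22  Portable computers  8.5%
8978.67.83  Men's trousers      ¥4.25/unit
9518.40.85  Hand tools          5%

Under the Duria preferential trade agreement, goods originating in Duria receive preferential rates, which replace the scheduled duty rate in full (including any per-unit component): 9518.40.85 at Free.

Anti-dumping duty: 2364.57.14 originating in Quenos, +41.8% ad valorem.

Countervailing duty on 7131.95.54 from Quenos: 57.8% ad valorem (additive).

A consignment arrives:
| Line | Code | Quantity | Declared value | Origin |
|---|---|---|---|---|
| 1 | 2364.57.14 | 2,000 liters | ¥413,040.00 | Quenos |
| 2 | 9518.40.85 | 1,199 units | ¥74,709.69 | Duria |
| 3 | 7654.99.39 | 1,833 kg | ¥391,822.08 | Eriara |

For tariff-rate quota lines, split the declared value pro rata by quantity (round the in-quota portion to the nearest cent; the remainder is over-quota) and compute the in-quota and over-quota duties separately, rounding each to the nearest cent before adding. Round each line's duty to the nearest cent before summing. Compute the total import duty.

¥378,025.08

Line 1 (2364.57.14, Quenos, 2,000 liters, ¥413,040.00):
Base rate for 2364.57.14 is 31%.
Additional duty on 2364.57.14 from Quenos: +41.8%. Applied ad valorem rate: 31% + 41.8% = 72.8%.
Duty = ¥413,040.00 × 72.8% = ¥300,693.12.
Line 2 (9518.40.85, Duria, 1,199 units, ¥74,709.69):
Base rate for 9518.40.85 is 5%.
Origin Duria qualifies under the Vinoria–Duria agreement and 9518.40.85 is covered: preferential rate Free applies instead.
Duty = ¥74,709.69 × 0% = ¥0.00.
Line 3 (7654.99.39, Eriara, 1,833 kg, ¥391,822.08):
Code 7654.99.39 is under a tariff-rate quota (threshold 1,013 kg). In-quota: 1,013 kg at 9%; over-quota: 820 kg at 33%.
Pro-rata value split: in-quota = ¥391,822.08 × 1,013/1,833 = ¥216,538.88; over-quota = ¥391,822.08 − ¥216,538.88 = ¥175,283.20.
In-quota duty = ¥216,538.88 × 9% = ¥19,488.50. Over-quota duty = ¥175,283.20 × 33% = ¥57,843.46.
Line duty = ¥19,488.50 + ¥57,843.46 = ¥77,331.96.
Total = ¥300,693.12 + ¥0.00 + ¥77,331.96 = ¥378,025.08.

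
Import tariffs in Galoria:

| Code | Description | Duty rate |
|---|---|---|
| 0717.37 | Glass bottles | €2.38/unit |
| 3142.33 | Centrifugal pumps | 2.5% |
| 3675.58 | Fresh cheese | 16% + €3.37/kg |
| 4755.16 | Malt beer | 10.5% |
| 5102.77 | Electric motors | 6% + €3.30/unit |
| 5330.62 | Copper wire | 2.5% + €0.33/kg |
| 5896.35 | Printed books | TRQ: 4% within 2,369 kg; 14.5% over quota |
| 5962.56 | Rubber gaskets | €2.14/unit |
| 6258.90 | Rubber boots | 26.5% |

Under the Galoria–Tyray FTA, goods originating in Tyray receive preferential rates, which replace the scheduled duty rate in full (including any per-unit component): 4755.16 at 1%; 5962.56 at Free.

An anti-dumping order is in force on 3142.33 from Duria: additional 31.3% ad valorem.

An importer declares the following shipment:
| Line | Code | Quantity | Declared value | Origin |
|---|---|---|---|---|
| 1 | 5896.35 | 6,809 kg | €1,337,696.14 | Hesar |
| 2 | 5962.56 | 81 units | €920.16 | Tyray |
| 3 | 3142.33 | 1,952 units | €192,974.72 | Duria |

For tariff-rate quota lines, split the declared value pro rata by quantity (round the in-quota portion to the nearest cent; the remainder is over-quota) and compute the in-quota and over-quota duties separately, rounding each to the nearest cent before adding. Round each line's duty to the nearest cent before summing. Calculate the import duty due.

€210,322.96

Line 1 (5896.35, Hesar, 6,809 kg, €1,337,696.14):
Code 5896.35 is under a tariff-rate quota (threshold 2,369 kg). In-quota: 2,369 kg at 4%; over-quota: 4,440 kg at 14.5%.
Pro-rata value split: in-quota = €1,337,696.14 × 2,369/6,809 = €465,413.74; over-quota = €1,337,696.14 − €465,413.74 = €872,282.40.
In-quota duty = €465,413.74 × 4% = €18,616.55. Over-quota duty = €872,282.40 × 14.5% = €126,480.95.
Line duty = €18,616.55 + €126,480.95 = €145,097.50.
Line 2 (5962.56, Tyray, 81 units, €920.16):
Base rate for 5962.56 is €2.14/unit.
Origin Tyray qualifies under the Galoria–Tyray agreement and 5962.56 is covered: preferential rate Free applies instead.
Duty = €920.16 × 0% = €0.00.
Line 3 (3142.33, Duria, 1,952 units, €192,974.72):
Base rate for 3142.33 is 2.5%.
Additional duty on 3142.33 from Duria: +31.3%. Applied ad valorem rate: 2.5% + 31.3% = 33.8%.
Duty = €192,974.72 × 33.8% = €65,225.46.
Total = €145,097.50 + €0.00 + €65,225.46 = €210,322.96.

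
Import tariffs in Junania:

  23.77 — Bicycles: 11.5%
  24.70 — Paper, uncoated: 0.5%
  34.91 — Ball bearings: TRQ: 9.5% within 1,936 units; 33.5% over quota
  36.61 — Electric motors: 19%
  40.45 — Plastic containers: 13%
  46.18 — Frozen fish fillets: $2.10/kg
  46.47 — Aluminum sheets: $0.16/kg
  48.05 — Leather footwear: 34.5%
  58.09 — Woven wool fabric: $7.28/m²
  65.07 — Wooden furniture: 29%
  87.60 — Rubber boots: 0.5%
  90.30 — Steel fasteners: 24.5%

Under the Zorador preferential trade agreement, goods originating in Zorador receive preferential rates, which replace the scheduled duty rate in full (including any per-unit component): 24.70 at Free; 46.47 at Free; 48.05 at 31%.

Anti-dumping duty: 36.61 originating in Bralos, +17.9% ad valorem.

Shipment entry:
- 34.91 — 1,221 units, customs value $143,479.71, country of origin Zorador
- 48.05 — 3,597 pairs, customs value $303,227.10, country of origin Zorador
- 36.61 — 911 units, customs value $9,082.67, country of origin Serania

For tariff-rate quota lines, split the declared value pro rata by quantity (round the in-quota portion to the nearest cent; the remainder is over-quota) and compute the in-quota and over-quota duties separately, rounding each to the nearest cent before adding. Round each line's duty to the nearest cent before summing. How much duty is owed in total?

Line 1 (34.91, Zorador, 1,221 units, $143,479.71):
Code 34.91 is under a tariff-rate quota (threshold 1,936 units). Quantity 1,221 units is within the quota, so the in-quota rate 9.5% applies to the full value.
Duty = $143,479.71 × 9.5% = $13,630.57.
Line 2 (48.05, Zorador, 3,597 pairs, $303,227.10):
Base rate for 48.05 is 34.5%.
Origin Zorador qualifies under the Junania–Zorador agreement and 48.05 is covered: preferential rate 31% applies instead.
Duty = $303,227.10 × 31% = $94,000.40.
Line 3 (36.61, Serania, 911 units, $9,082.67):
Base rate for 36.61 is 19%.
The additional-duty order on 36.61 targets Bralos, not Serania; it does not apply.
Duty = $9,082.67 × 19% = $1,725.71.
Total = $13,630.57 + $94,000.40 + $1,725.71 = $109,356.68.

$109,356.68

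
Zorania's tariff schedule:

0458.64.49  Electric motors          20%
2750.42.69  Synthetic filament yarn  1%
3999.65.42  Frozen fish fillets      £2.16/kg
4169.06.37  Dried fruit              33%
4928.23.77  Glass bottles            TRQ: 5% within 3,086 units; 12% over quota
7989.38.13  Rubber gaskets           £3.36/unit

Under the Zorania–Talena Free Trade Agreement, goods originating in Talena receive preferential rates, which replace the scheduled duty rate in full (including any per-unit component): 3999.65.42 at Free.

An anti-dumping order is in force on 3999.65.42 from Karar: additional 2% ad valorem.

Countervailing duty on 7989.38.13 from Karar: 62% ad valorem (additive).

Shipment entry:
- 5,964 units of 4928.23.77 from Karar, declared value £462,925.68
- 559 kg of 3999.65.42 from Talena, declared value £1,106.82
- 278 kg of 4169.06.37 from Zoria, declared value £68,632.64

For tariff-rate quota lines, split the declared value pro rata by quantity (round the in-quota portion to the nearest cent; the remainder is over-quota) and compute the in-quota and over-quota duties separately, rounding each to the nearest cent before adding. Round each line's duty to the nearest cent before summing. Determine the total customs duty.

Line 1 (4928.23.77, Karar, 5,964 units, £462,925.68):
Code 4928.23.77 is under a tariff-rate quota (threshold 3,086 units). In-quota: 3,086 units at 5%; over-quota: 2,878 units at 12%.
Pro-rata value split: in-quota = £462,925.68 × 3,086/5,964 = £239,535.32; over-quota = £462,925.68 − £239,535.32 = £223,390.36.
In-quota duty = £239,535.32 × 5% = £11,976.77. Over-quota duty = £223,390.36 × 12% = £26,806.84.
Line duty = £11,976.77 + £26,806.84 = £38,783.61.
Line 2 (3999.65.42, Talena, 559 kg, £1,106.82):
Base rate for 3999.65.42 is £2.16/kg.
Origin Talena qualifies under the Zorania–Talena agreement and 3999.65.42 is covered: preferential rate Free applies instead.
The additional-duty order on 3999.65.42 targets Karar, not Talena; it does not apply.
Duty = £1,106.82 × 0% = £0.00.
Line 3 (4169.06.37, Zoria, 278 kg, £68,632.64):
Base rate for 4169.06.37 is 33%.
Duty = £68,632.64 × 33% = £22,648.77.
Total = £38,783.61 + £0.00 + £22,648.77 = £61,432.38.

£61,432.38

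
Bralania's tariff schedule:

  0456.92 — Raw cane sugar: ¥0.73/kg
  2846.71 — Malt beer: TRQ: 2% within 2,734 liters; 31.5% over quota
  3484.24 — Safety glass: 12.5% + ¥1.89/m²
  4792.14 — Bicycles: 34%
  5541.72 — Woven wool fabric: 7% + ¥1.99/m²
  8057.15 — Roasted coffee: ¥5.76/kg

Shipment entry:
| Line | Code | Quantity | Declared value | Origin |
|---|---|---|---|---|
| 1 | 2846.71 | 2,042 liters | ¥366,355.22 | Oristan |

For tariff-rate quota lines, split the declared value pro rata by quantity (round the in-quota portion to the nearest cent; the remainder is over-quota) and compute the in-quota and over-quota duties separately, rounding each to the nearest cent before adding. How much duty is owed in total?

¥7,327.10

Line 1 (2846.71, Oristan, 2,042 liters, ¥366,355.22):
Code 2846.71 is under a tariff-rate quota (threshold 2,734 liters). Quantity 2,042 liters is within the quota, so the in-quota rate 2% applies to the full value.
Duty = ¥366,355.22 × 2% = ¥7,327.10.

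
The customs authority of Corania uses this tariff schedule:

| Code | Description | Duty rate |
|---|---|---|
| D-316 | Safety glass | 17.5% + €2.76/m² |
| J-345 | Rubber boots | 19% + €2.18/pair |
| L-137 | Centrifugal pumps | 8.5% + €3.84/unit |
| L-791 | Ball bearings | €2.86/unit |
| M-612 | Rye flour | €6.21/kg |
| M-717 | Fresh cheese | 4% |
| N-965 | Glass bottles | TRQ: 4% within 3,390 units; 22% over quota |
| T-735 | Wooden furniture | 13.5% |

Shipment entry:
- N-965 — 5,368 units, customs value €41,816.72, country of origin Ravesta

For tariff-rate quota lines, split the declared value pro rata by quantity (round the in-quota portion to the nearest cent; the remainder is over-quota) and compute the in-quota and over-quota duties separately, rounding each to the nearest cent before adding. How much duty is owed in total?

Line 1 (N-965, Ravesta, 5,368 units, €41,816.72):
Code N-965 is under a tariff-rate quota (threshold 3,390 units). In-quota: 3,390 units at 4%; over-quota: 1,978 units at 22%.
Pro-rata value split: in-quota = €41,816.72 × 3,390/5,368 = €26,408.10; over-quota = €41,816.72 − €26,408.10 = €15,408.62.
In-quota duty = €26,408.10 × 4% = €1,056.32. Over-quota duty = €15,408.62 × 22% = €3,389.90.
Line duty = €1,056.32 + €3,389.90 = €4,446.22.

€4,446.22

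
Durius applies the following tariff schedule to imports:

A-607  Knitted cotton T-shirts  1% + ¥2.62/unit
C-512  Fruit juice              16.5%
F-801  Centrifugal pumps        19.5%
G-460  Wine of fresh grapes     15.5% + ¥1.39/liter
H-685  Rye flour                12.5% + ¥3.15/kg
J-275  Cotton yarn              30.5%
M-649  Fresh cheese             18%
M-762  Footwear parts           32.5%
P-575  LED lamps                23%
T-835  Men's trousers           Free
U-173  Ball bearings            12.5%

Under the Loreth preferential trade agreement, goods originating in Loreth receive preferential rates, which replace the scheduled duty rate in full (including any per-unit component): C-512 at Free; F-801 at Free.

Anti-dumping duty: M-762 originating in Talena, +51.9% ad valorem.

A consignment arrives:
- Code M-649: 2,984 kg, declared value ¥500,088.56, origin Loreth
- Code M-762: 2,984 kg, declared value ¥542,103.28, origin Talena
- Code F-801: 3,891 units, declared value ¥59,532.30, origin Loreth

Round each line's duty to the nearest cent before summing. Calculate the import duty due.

Line 1 (M-649, Loreth, 2,984 kg, ¥500,088.56):
Base rate for M-649 is 18%.
Origin Loreth is the FTA partner but M-649 is not on the preference list; base rate stands.
Duty = ¥500,088.56 × 18% = ¥90,015.94.
Line 2 (M-762, Talena, 2,984 kg, ¥542,103.28):
Base rate for M-762 is 32.5%.
Additional duty on M-762 from Talena: +51.9%. Applied ad valorem rate: 32.5% + 51.9% = 84.4%.
Duty = ¥542,103.28 × 84.4% = ¥457,535.17.
Line 3 (F-801, Loreth, 3,891 units, ¥59,532.30):
Base rate for F-801 is 19.5%.
Origin Loreth qualifies under the Durius–Loreth agreement and F-801 is covered: preferential rate Free applies instead.
Duty = ¥59,532.30 × 0% = ¥0.00.
Total = ¥90,015.94 + ¥457,535.17 + ¥0.00 = ¥547,551.11.

¥547,551.11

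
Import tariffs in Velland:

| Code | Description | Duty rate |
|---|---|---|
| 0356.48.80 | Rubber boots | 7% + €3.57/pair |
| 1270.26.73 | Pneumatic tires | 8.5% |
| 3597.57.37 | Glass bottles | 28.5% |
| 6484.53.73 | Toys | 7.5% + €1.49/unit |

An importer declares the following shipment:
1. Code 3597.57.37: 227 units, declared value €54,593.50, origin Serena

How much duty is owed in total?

Line 1 (3597.57.37, Serena, 227 units, €54,593.50):
Base rate for 3597.57.37 is 28.5%.
Duty = €54,593.50 × 28.5% = €15,559.15.

€15,559.15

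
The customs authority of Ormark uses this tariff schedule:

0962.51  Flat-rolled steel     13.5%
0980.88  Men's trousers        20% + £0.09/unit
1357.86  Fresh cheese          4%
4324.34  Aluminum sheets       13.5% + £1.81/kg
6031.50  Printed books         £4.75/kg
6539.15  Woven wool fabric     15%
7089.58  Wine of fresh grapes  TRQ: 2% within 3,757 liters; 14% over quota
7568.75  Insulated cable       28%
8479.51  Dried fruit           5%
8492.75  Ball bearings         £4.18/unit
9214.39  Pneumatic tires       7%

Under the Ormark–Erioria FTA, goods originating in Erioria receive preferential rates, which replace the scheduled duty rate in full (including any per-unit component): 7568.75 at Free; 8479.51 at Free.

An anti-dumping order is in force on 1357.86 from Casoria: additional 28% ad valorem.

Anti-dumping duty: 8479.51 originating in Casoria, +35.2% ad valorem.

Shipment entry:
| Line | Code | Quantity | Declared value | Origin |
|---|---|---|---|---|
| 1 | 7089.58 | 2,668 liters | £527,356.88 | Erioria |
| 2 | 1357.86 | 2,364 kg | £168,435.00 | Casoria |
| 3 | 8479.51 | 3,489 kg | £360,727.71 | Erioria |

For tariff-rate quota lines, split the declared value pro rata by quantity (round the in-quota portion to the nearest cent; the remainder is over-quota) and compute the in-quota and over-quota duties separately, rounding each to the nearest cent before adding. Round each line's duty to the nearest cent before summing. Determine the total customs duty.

£64,446.34

Line 1 (7089.58, Erioria, 2,668 liters, £527,356.88):
Code 7089.58 is under a tariff-rate quota (threshold 3,757 liters). Quantity 2,668 liters is within the quota, so the in-quota rate 2% applies to the full value.
Duty = £527,356.88 × 2% = £10,547.14.
Line 2 (1357.86, Casoria, 2,364 kg, £168,435.00):
Base rate for 1357.86 is 4%.
Additional duty on 1357.86 from Casoria: +28%. Applied ad valorem rate: 4% + 28% = 32%.
Duty = £168,435.00 × 32% = £53,899.20.
Line 3 (8479.51, Erioria, 3,489 kg, £360,727.71):
Base rate for 8479.51 is 5%.
Origin Erioria qualifies under the Ormark–Erioria agreement and 8479.51 is covered: preferential rate Free applies instead.
The additional-duty order on 8479.51 targets Casoria, not Erioria; it does not apply.
Duty = £360,727.71 × 0% = £0.00.
Total = £10,547.14 + £53,899.20 + £0.00 = £64,446.34.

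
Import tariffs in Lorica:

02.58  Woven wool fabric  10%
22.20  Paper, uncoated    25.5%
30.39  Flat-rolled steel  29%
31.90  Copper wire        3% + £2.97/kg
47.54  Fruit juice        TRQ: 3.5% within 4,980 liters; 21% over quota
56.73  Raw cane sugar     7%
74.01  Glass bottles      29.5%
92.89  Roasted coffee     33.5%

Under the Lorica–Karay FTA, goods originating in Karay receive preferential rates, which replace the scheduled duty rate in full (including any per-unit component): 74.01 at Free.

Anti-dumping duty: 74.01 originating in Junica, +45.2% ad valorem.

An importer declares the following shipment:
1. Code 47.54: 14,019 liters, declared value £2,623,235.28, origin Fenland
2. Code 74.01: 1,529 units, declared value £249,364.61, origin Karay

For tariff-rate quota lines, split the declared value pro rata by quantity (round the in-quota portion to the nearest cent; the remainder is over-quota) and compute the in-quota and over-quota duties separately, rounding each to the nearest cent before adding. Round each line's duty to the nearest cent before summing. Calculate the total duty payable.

Line 1 (47.54, Fenland, 14,019 liters, £2,623,235.28):
Code 47.54 is under a tariff-rate quota (threshold 4,980 liters). In-quota: 4,980 liters at 3.5%; over-quota: 9,039 liters at 21%.
Pro-rata value split: in-quota = £2,623,235.28 × 4,980/14,019 = £931,857.60; over-quota = £2,623,235.28 − £931,857.60 = £1,691,377.68.
In-quota duty = £931,857.60 × 3.5% = £32,615.02. Over-quota duty = £1,691,377.68 × 21% = £355,189.31.
Line duty = £32,615.02 + £355,189.31 = £387,804.33.
Line 2 (74.01, Karay, 1,529 units, £249,364.61):
Base rate for 74.01 is 29.5%.
Origin Karay qualifies under the Lorica–Karay agreement and 74.01 is covered: preferential rate Free applies instead.
The additional-duty order on 74.01 targets Junica, not Karay; it does not apply.
Duty = £249,364.61 × 0% = £0.00.
Total = £387,804.33 + £0.00 = £387,804.33.

£387,804.33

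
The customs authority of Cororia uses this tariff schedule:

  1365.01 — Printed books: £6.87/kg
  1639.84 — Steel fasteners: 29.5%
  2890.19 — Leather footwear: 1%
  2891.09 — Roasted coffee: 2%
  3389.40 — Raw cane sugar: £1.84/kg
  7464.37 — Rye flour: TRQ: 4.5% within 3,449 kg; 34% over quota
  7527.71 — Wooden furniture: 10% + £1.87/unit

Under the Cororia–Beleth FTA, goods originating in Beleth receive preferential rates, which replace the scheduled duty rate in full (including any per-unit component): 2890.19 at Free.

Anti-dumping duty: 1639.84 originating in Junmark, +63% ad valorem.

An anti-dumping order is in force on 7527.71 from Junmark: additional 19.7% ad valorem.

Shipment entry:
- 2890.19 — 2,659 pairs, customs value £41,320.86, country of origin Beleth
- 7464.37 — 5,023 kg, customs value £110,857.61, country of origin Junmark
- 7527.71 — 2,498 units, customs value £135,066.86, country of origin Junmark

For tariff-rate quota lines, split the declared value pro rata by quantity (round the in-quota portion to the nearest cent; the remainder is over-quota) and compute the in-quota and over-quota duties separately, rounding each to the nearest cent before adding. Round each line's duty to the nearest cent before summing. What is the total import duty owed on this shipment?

Line 1 (2890.19, Beleth, 2,659 pairs, £41,320.86):
Base rate for 2890.19 is 1%.
Origin Beleth qualifies under the Cororia–Beleth agreement and 2890.19 is covered: preferential rate Free applies instead.
Duty = £41,320.86 × 0% = £0.00.
Line 2 (7464.37, Junmark, 5,023 kg, £110,857.61):
Code 7464.37 is under a tariff-rate quota (threshold 3,449 kg). In-quota: 3,449 kg at 4.5%; over-quota: 1,574 kg at 34%.
Pro-rata value split: in-quota = £110,857.61 × 3,449/5,023 = £76,119.43; over-quota = £110,857.61 − £76,119.43 = £34,738.18.
In-quota duty = £76,119.43 × 4.5% = £3,425.37. Over-quota duty = £34,738.18 × 34% = £11,810.98.
Line duty = £3,425.37 + £11,810.98 = £15,236.35.
Line 3 (7527.71, Junmark, 2,498 units, £135,066.86):
Base rate for 7527.71 is 10% + £1.87/unit.
Additional duty on 7527.71 from Junmark: +19.7%. Applied ad valorem rate: 10% + 19.7% = 29.7%.
Duty = £135,066.86 × 29.7% + 2,498 × £1.87 = £44,786.12.
Total = £0.00 + £15,236.35 + £44,786.12 = £60,022.47.

£60,022.47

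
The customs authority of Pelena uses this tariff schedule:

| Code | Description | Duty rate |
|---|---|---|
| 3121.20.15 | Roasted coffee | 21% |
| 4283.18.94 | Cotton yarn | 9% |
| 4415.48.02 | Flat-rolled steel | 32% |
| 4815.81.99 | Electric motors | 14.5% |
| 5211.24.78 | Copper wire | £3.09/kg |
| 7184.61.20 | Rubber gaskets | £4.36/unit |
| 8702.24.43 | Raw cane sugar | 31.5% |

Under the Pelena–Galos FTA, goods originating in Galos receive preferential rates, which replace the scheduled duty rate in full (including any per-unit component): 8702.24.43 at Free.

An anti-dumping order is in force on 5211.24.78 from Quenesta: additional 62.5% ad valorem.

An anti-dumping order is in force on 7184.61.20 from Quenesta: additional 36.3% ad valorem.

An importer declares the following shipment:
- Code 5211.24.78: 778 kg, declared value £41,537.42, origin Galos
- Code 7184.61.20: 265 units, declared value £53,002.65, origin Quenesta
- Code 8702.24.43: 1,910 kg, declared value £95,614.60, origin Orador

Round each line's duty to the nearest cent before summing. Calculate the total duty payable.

Line 1 (5211.24.78, Galos, 778 kg, £41,537.42):
Base rate for 5211.24.78 is £3.09/kg.
Origin Galos is the FTA partner but 5211.24.78 is not on the preference list; base rate stands.
The additional-duty order on 5211.24.78 targets Quenesta, not Galos; it does not apply.
Duty = 778 × £3.09 = £2,404.02.
Line 2 (7184.61.20, Quenesta, 265 units, £53,002.65):
Base rate for 7184.61.20 is £4.36/unit.
Additional duty on 7184.61.20 from Quenesta: +36.3% ad valorem. Applied ad valorem rate = 36.3%.
Duty = £53,002.65 × 36.3% + 265 × £4.36 = £20,395.36.
Line 3 (8702.24.43, Orador, 1,910 kg, £95,614.60):
Base rate for 8702.24.43 is 31.5%.
8702.24.43 has an FTA preferential rate, but origin Orador is not Galos; base rate stands.
Duty = £95,614.60 × 31.5% = £30,118.60.
Total = £2,404.02 + £20,395.36 + £30,118.60 = £52,917.98.

£52,917.98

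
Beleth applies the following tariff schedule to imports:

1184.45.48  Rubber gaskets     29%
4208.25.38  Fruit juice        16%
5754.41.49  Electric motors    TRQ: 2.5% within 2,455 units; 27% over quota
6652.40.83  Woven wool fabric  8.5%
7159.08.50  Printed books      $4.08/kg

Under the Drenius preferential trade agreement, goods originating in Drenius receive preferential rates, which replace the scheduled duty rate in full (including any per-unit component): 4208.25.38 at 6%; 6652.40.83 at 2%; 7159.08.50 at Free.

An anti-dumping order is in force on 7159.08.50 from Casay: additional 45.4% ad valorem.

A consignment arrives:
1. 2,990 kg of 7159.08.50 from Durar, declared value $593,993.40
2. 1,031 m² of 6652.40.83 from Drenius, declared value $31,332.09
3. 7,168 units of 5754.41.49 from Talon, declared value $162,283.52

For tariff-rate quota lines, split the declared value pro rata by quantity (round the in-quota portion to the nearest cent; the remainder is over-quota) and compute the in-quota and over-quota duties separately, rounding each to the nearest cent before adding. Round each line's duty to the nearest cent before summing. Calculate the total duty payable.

$43,025.00

Line 1 (7159.08.50, Durar, 2,990 kg, $593,993.40):
Base rate for 7159.08.50 is $4.08/kg.
7159.08.50 has an FTA preferential rate, but origin Durar is not Drenius; base rate stands.
The additional-duty order on 7159.08.50 targets Casay, not Durar; it does not apply.
Duty = 2,990 × $4.08 = $12,199.20.
Line 2 (6652.40.83, Drenius, 1,031 m², $31,332.09):
Base rate for 6652.40.83 is 8.5%.
Origin Drenius qualifies under the Beleth–Drenius agreement and 6652.40.83 is covered: preferential rate 2% applies instead.
Duty = $31,332.09 × 2% = $626.64.
Line 3 (5754.41.49, Talon, 7,168 units, $162,283.52):
Code 5754.41.49 is under a tariff-rate quota (threshold 2,455 units). In-quota: 2,455 units at 2.5%; over-quota: 4,713 units at 27%.
Pro-rata value split: in-quota = $162,283.52 × 2,455/7,168 = $55,581.20; over-quota = $162,283.52 − $55,581.20 = $106,702.32.
In-quota duty = $55,581.20 × 2.5% = $1,389.53. Over-quota duty = $106,702.32 × 27% = $28,809.63.
Line duty = $1,389.53 + $28,809.63 = $30,199.16.
Total = $12,199.20 + $626.64 + $30,199.16 = $43,025.00.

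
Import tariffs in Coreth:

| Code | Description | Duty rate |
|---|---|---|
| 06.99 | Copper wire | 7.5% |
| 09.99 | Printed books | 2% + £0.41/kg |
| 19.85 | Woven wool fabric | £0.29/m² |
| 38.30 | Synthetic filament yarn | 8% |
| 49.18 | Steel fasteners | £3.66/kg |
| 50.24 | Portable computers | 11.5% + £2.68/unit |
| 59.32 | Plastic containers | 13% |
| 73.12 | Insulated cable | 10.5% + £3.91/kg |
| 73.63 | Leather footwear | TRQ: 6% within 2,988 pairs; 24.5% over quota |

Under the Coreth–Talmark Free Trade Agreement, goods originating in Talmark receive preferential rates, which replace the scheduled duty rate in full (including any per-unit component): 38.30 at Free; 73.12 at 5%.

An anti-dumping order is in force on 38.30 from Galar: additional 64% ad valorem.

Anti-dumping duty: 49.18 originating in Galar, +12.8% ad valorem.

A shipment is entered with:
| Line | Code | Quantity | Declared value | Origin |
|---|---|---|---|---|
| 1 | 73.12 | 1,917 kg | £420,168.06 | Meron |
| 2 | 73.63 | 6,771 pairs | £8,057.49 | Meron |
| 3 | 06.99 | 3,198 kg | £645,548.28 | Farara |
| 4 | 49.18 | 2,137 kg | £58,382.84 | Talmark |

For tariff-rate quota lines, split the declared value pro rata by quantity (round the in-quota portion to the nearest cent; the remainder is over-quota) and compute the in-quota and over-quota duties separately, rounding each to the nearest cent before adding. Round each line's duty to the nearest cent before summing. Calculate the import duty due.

£109,166.93

Line 1 (73.12, Meron, 1,917 kg, £420,168.06):
Base rate for 73.12 is 10.5% + £3.91/kg.
73.12 has an FTA preferential rate, but origin Meron is not Talmark; base rate stands.
Duty = £420,168.06 × 10.5% + 1,917 × £3.91 = £51,613.12.
Line 2 (73.63, Meron, 6,771 pairs, £8,057.49):
Code 73.63 is under a tariff-rate quota (threshold 2,988 pairs). In-quota: 2,988 pairs at 6%; over-quota: 3,783 pairs at 24.5%.
Pro-rata value split: in-quota = £8,057.49 × 2,988/6,771 = £3,555.72; over-quota = £8,057.49 − £3,555.72 = £4,501.77.
In-quota duty = £3,555.72 × 6% = £213.34. Over-quota duty = £4,501.77 × 24.5% = £1,102.93.
Line duty = £213.34 + £1,102.93 = £1,316.27.
Line 3 (06.99, Farara, 3,198 kg, £645,548.28):
Base rate for 06.99 is 7.5%.
Duty = £645,548.28 × 7.5% = £48,416.12.
Line 4 (49.18, Talmark, 2,137 kg, £58,382.84):
Base rate for 49.18 is £3.66/kg.
Origin Talmark is the FTA partner but 49.18 is not on the preference list; base rate stands.
The additional-duty order on 49.18 targets Galar, not Talmark; it does not apply.
Duty = 2,137 × £3.66 = £7,821.42.
Total = £51,613.12 + £1,316.27 + £48,416.12 + £7,821.42 = £109,166.93.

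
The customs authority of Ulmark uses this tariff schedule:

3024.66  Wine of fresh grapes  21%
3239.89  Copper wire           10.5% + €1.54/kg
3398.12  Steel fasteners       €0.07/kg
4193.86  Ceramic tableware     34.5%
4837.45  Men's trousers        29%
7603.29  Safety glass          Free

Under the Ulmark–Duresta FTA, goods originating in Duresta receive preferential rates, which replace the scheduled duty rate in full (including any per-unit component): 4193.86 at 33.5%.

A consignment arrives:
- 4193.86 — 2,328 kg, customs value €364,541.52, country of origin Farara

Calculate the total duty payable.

Line 1 (4193.86, Farara, 2,328 kg, €364,541.52):
Base rate for 4193.86 is 34.5%.
4193.86 has an FTA preferential rate, but origin Farara is not Duresta; base rate stands.
Duty = €364,541.52 × 34.5% = €125,766.82.

€125,766.82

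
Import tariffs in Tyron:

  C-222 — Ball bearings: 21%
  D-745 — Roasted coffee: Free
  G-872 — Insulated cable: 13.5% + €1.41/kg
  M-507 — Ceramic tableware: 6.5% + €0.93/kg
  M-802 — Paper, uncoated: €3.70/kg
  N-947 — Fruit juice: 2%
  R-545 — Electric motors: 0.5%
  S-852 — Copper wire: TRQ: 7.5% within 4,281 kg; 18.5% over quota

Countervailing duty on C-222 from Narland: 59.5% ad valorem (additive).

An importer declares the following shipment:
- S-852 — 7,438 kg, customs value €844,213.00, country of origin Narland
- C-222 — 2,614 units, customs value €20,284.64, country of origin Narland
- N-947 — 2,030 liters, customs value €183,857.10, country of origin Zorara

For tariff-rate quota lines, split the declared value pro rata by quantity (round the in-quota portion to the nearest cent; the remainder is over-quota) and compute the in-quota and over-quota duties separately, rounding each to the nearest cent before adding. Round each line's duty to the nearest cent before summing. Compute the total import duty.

€122,737.40

Line 1 (S-852, Narland, 7,438 kg, €844,213.00):
Code S-852 is under a tariff-rate quota (threshold 4,281 kg). In-quota: 4,281 kg at 7.5%; over-quota: 3,157 kg at 18.5%.
Pro-rata value split: in-quota = €844,213.00 × 4,281/7,438 = €485,893.50; over-quota = €844,213.00 − €485,893.50 = €358,319.50.
In-quota duty = €485,893.50 × 7.5% = €36,442.01. Over-quota duty = €358,319.50 × 18.5% = €66,289.11.
Line duty = €36,442.01 + €66,289.11 = €102,731.12.
Line 2 (C-222, Narland, 2,614 units, €20,284.64):
Base rate for C-222 is 21%.
Additional duty on C-222 from Narland: +59.5%. Applied ad valorem rate: 21% + 59.5% = 80.5%.
Duty = €20,284.64 × 80.5% = €16,329.14.
Line 3 (N-947, Zorara, 2,030 liters, €183,857.10):
Base rate for N-947 is 2%.
Duty = €183,857.10 × 2% = €3,677.14.
Total = €102,731.12 + €16,329.14 + €3,677.14 = €122,737.40.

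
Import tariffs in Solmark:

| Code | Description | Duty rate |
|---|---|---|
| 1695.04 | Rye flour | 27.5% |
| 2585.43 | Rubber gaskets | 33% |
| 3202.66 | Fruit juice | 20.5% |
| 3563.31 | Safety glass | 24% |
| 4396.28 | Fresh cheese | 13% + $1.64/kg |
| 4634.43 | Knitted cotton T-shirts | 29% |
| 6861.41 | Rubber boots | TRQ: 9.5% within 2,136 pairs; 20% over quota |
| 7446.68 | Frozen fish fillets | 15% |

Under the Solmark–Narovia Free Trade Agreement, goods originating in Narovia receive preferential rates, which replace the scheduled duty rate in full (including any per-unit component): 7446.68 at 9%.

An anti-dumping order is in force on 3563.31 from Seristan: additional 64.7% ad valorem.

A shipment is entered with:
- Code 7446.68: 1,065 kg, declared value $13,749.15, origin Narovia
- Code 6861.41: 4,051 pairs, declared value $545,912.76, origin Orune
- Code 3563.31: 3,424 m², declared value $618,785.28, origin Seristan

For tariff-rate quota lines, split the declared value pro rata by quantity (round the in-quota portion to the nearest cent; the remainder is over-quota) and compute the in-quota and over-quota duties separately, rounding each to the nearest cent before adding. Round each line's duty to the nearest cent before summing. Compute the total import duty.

Line 1 (7446.68, Narovia, 1,065 kg, $13,749.15):
Base rate for 7446.68 is 15%.
Origin Narovia qualifies under the Solmark–Narovia agreement and 7446.68 is covered: preferential rate 9% applies instead.
Duty = $13,749.15 × 9% = $1,237.42.
Line 2 (6861.41, Orune, 4,051 pairs, $545,912.76):
Code 6861.41 is under a tariff-rate quota (threshold 2,136 pairs). In-quota: 2,136 pairs at 9.5%; over-quota: 1,915 pairs at 20%.
Pro-rata value split: in-quota = $545,912.76 × 2,136/4,051 = $287,847.36; over-quota = $545,912.76 − $287,847.36 = $258,065.40.
In-quota duty = $287,847.36 × 9.5% = $27,345.50. Over-quota duty = $258,065.40 × 20% = $51,613.08.
Line duty = $27,345.50 + $51,613.08 = $78,958.58.
Line 3 (3563.31, Seristan, 3,424 m², $618,785.28):
Base rate for 3563.31 is 24%.
Additional duty on 3563.31 from Seristan: +64.7%. Applied ad valorem rate: 24% + 64.7% = 88.7%.
Duty = $618,785.28 × 88.7% = $548,862.54.
Total = $1,237.42 + $78,958.58 + $548,862.54 = $629,058.54.

$629,058.54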